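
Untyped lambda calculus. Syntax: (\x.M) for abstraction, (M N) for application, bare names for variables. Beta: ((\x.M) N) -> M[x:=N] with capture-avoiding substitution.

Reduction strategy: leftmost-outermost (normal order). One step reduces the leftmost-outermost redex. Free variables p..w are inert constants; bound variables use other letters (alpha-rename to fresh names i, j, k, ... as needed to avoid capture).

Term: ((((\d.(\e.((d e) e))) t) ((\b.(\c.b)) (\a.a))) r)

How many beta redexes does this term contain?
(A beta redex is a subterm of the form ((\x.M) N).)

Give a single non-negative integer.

Term: ((((\d.(\e.((d e) e))) t) ((\b.(\c.b)) (\a.a))) r)
  Redex: ((\d.(\e.((d e) e))) t)
  Redex: ((\b.(\c.b)) (\a.a))
Total redexes: 2

Answer: 2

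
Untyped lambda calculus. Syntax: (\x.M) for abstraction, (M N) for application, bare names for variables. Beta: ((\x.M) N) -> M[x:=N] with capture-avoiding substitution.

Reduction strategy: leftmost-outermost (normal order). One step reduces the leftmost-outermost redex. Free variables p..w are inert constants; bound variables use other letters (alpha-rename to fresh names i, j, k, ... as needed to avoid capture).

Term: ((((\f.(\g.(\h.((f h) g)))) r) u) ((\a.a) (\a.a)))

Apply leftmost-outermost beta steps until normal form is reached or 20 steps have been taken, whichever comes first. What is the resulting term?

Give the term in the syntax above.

Step 0: ((((\f.(\g.(\h.((f h) g)))) r) u) ((\a.a) (\a.a)))
Step 1: (((\g.(\h.((r h) g))) u) ((\a.a) (\a.a)))
Step 2: ((\h.((r h) u)) ((\a.a) (\a.a)))
Step 3: ((r ((\a.a) (\a.a))) u)
Step 4: ((r (\a.a)) u)

Answer: ((r (\a.a)) u)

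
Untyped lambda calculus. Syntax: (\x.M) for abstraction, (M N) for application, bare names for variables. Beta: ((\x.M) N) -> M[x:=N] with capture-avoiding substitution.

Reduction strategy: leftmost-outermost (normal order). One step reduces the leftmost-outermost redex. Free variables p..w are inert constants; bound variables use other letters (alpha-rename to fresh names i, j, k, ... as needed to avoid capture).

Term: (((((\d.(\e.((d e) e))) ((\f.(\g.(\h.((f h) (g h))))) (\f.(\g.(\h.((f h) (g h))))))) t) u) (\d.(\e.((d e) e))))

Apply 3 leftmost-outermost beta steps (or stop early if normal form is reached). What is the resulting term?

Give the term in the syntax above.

Answer: (((((\g.(\h.(((\f.(\g.(\h.((f h) (g h))))) h) (g h)))) t) t) u) (\d.(\e.((d e) e))))

Derivation:
Step 0: (((((\d.(\e.((d e) e))) ((\f.(\g.(\h.((f h) (g h))))) (\f.(\g.(\h.((f h) (g h))))))) t) u) (\d.(\e.((d e) e))))
Step 1: ((((\e.((((\f.(\g.(\h.((f h) (g h))))) (\f.(\g.(\h.((f h) (g h)))))) e) e)) t) u) (\d.(\e.((d e) e))))
Step 2: ((((((\f.(\g.(\h.((f h) (g h))))) (\f.(\g.(\h.((f h) (g h)))))) t) t) u) (\d.(\e.((d e) e))))
Step 3: (((((\g.(\h.(((\f.(\g.(\h.((f h) (g h))))) h) (g h)))) t) t) u) (\d.(\e.((d e) e))))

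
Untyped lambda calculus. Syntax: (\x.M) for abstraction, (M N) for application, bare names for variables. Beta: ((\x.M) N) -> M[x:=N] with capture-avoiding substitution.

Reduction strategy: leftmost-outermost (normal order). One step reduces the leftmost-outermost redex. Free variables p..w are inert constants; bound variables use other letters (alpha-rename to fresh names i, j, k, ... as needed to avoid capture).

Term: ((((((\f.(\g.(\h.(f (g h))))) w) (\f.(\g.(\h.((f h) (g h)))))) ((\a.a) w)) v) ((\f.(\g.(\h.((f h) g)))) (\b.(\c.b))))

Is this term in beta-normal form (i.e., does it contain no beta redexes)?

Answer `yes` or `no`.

Answer: no

Derivation:
Term: ((((((\f.(\g.(\h.(f (g h))))) w) (\f.(\g.(\h.((f h) (g h)))))) ((\a.a) w)) v) ((\f.(\g.(\h.((f h) g)))) (\b.(\c.b))))
Found 3 beta redex(es).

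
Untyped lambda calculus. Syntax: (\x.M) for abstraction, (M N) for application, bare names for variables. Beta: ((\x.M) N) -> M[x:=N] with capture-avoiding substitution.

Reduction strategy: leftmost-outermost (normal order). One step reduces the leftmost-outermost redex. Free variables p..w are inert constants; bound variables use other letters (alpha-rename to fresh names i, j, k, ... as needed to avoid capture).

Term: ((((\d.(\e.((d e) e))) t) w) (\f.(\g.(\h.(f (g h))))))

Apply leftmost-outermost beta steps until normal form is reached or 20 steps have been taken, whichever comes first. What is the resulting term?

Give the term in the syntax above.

Answer: (((t w) w) (\f.(\g.(\h.(f (g h))))))

Derivation:
Step 0: ((((\d.(\e.((d e) e))) t) w) (\f.(\g.(\h.(f (g h))))))
Step 1: (((\e.((t e) e)) w) (\f.(\g.(\h.(f (g h))))))
Step 2: (((t w) w) (\f.(\g.(\h.(f (g h))))))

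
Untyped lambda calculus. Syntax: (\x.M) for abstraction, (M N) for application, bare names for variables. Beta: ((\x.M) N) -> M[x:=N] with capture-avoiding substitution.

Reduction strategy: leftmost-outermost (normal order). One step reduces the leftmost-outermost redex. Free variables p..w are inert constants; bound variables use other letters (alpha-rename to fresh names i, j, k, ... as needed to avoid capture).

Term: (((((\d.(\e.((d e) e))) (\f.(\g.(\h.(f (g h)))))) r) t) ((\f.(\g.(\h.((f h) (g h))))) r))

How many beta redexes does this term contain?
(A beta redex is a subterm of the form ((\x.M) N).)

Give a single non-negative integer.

Term: (((((\d.(\e.((d e) e))) (\f.(\g.(\h.(f (g h)))))) r) t) ((\f.(\g.(\h.((f h) (g h))))) r))
  Redex: ((\d.(\e.((d e) e))) (\f.(\g.(\h.(f (g h))))))
  Redex: ((\f.(\g.(\h.((f h) (g h))))) r)
Total redexes: 2

Answer: 2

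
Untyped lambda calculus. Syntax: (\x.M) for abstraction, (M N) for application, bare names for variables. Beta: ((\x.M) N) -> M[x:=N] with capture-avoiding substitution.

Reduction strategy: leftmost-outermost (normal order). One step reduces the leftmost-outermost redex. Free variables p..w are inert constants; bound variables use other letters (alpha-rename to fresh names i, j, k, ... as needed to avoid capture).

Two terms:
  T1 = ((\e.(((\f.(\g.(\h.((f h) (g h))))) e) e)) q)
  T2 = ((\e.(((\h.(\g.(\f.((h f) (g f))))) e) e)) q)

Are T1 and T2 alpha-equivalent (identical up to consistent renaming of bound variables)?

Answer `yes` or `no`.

Term 1: ((\e.(((\f.(\g.(\h.((f h) (g h))))) e) e)) q)
Term 2: ((\e.(((\h.(\g.(\f.((h f) (g f))))) e) e)) q)
Alpha-equivalence: compare structure up to binder renaming.
Result: True

Answer: yes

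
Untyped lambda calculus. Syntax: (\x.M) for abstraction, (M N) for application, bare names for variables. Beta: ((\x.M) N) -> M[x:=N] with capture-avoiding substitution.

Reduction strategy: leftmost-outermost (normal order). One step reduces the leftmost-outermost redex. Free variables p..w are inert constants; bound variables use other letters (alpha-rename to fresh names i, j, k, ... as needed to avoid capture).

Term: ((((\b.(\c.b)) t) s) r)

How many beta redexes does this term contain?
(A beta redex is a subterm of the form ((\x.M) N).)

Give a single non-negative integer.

Term: ((((\b.(\c.b)) t) s) r)
  Redex: ((\b.(\c.b)) t)
Total redexes: 1

Answer: 1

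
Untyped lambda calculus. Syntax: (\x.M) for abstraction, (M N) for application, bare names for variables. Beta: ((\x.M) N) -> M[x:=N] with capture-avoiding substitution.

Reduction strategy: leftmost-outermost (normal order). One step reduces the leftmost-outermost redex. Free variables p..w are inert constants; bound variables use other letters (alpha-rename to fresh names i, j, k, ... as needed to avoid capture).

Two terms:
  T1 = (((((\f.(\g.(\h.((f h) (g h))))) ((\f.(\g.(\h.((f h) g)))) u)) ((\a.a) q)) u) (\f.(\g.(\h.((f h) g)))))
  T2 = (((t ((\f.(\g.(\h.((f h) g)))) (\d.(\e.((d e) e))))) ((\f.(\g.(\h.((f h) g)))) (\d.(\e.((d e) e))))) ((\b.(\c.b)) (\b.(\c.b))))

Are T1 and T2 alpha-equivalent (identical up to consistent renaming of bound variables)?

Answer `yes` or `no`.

Answer: no

Derivation:
Term 1: (((((\f.(\g.(\h.((f h) (g h))))) ((\f.(\g.(\h.((f h) g)))) u)) ((\a.a) q)) u) (\f.(\g.(\h.((f h) g)))))
Term 2: (((t ((\f.(\g.(\h.((f h) g)))) (\d.(\e.((d e) e))))) ((\f.(\g.(\h.((f h) g)))) (\d.(\e.((d e) e))))) ((\b.(\c.b)) (\b.(\c.b))))
Alpha-equivalence: compare structure up to binder renaming.
Result: False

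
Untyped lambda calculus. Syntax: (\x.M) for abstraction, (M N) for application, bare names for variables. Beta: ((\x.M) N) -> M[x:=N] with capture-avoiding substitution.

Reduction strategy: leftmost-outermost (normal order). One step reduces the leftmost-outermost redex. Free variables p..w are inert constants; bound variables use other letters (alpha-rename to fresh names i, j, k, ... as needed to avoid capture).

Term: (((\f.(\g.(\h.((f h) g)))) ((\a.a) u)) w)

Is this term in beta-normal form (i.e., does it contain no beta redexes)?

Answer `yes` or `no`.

Term: (((\f.(\g.(\h.((f h) g)))) ((\a.a) u)) w)
Found 2 beta redex(es).

Answer: no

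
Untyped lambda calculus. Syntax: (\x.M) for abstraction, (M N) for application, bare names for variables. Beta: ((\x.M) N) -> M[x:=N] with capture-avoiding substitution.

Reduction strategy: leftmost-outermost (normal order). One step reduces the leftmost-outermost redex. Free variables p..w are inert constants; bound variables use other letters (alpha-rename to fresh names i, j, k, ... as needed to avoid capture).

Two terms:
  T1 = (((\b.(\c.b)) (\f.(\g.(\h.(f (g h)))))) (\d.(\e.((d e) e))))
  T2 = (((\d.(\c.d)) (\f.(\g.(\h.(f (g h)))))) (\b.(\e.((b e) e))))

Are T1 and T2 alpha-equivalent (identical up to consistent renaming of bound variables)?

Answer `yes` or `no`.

Answer: yes

Derivation:
Term 1: (((\b.(\c.b)) (\f.(\g.(\h.(f (g h)))))) (\d.(\e.((d e) e))))
Term 2: (((\d.(\c.d)) (\f.(\g.(\h.(f (g h)))))) (\b.(\e.((b e) e))))
Alpha-equivalence: compare structure up to binder renaming.
Result: True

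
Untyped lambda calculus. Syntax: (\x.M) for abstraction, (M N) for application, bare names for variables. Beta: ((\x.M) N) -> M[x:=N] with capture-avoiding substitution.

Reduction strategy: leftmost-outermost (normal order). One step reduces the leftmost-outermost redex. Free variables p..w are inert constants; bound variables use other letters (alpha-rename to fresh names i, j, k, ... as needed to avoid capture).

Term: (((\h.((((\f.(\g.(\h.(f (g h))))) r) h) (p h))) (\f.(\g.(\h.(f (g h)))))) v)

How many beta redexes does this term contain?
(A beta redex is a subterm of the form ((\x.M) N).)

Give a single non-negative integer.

Answer: 2

Derivation:
Term: (((\h.((((\f.(\g.(\h.(f (g h))))) r) h) (p h))) (\f.(\g.(\h.(f (g h)))))) v)
  Redex: ((\h.((((\f.(\g.(\h.(f (g h))))) r) h) (p h))) (\f.(\g.(\h.(f (g h))))))
  Redex: ((\f.(\g.(\h.(f (g h))))) r)
Total redexes: 2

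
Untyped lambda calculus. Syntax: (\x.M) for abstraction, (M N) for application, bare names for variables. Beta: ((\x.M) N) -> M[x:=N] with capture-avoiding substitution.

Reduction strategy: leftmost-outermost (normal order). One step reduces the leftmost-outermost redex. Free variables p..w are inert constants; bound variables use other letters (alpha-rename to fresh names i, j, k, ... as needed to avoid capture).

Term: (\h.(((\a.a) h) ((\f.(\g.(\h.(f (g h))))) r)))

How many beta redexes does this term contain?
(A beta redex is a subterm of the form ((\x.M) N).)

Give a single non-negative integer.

Term: (\h.(((\a.a) h) ((\f.(\g.(\h.(f (g h))))) r)))
  Redex: ((\a.a) h)
  Redex: ((\f.(\g.(\h.(f (g h))))) r)
Total redexes: 2

Answer: 2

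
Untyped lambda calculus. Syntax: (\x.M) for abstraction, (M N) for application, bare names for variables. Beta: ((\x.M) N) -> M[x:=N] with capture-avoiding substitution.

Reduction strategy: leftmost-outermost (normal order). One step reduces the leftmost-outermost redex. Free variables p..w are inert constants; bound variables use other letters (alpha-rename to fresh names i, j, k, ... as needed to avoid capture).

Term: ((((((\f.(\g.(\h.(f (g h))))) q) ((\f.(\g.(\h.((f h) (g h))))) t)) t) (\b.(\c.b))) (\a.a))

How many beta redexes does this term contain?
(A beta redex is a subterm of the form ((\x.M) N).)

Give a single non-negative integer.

Term: ((((((\f.(\g.(\h.(f (g h))))) q) ((\f.(\g.(\h.((f h) (g h))))) t)) t) (\b.(\c.b))) (\a.a))
  Redex: ((\f.(\g.(\h.(f (g h))))) q)
  Redex: ((\f.(\g.(\h.((f h) (g h))))) t)
Total redexes: 2

Answer: 2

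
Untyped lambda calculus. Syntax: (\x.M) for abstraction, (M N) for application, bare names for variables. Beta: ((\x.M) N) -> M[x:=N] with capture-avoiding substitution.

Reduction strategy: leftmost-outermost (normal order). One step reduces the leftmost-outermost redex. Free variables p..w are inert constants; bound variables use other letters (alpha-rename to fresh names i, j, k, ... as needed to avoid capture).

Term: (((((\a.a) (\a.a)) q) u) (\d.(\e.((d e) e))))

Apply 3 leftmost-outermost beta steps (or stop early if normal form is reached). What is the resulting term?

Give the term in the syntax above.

Answer: ((q u) (\d.(\e.((d e) e))))

Derivation:
Step 0: (((((\a.a) (\a.a)) q) u) (\d.(\e.((d e) e))))
Step 1: ((((\a.a) q) u) (\d.(\e.((d e) e))))
Step 2: ((q u) (\d.(\e.((d e) e))))
Step 3: (normal form reached)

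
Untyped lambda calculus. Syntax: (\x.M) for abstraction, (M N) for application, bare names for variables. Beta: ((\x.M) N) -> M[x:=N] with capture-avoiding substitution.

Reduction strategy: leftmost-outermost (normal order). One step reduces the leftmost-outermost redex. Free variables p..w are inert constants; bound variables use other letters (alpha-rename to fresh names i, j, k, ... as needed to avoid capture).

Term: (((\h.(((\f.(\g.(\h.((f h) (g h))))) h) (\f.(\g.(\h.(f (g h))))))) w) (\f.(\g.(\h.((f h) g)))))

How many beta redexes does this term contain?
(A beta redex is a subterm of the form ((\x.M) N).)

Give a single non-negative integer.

Answer: 2

Derivation:
Term: (((\h.(((\f.(\g.(\h.((f h) (g h))))) h) (\f.(\g.(\h.(f (g h))))))) w) (\f.(\g.(\h.((f h) g)))))
  Redex: ((\h.(((\f.(\g.(\h.((f h) (g h))))) h) (\f.(\g.(\h.(f (g h))))))) w)
  Redex: ((\f.(\g.(\h.((f h) (g h))))) h)
Total redexes: 2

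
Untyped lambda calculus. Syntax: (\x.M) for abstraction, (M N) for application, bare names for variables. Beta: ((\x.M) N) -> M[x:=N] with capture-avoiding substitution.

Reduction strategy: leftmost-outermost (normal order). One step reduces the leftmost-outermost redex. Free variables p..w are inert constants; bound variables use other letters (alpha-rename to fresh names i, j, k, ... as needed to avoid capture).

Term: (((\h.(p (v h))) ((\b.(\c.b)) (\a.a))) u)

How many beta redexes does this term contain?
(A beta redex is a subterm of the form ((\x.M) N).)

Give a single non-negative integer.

Answer: 2

Derivation:
Term: (((\h.(p (v h))) ((\b.(\c.b)) (\a.a))) u)
  Redex: ((\h.(p (v h))) ((\b.(\c.b)) (\a.a)))
  Redex: ((\b.(\c.b)) (\a.a))
Total redexes: 2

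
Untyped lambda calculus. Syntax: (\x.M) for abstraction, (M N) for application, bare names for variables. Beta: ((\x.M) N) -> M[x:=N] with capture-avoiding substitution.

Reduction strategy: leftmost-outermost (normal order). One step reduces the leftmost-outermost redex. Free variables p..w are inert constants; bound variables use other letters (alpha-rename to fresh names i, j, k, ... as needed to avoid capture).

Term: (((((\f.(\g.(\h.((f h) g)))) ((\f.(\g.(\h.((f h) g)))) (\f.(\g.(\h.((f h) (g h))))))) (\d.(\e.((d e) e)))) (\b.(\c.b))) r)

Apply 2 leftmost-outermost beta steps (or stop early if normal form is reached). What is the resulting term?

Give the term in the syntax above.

Step 0: (((((\f.(\g.(\h.((f h) g)))) ((\f.(\g.(\h.((f h) g)))) (\f.(\g.(\h.((f h) (g h))))))) (\d.(\e.((d e) e)))) (\b.(\c.b))) r)
Step 1: ((((\g.(\h.((((\f.(\g.(\h.((f h) g)))) (\f.(\g.(\h.((f h) (g h)))))) h) g))) (\d.(\e.((d e) e)))) (\b.(\c.b))) r)
Step 2: (((\h.((((\f.(\g.(\h.((f h) g)))) (\f.(\g.(\h.((f h) (g h)))))) h) (\d.(\e.((d e) e))))) (\b.(\c.b))) r)

Answer: (((\h.((((\f.(\g.(\h.((f h) g)))) (\f.(\g.(\h.((f h) (g h)))))) h) (\d.(\e.((d e) e))))) (\b.(\c.b))) r)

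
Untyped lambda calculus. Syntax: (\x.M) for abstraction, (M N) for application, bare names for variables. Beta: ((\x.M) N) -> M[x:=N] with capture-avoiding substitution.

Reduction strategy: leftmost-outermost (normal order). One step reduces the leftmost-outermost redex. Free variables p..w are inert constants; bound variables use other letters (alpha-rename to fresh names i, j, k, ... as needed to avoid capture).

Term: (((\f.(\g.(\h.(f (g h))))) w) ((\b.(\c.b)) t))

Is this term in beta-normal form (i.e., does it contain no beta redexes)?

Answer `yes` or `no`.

Term: (((\f.(\g.(\h.(f (g h))))) w) ((\b.(\c.b)) t))
Found 2 beta redex(es).

Answer: no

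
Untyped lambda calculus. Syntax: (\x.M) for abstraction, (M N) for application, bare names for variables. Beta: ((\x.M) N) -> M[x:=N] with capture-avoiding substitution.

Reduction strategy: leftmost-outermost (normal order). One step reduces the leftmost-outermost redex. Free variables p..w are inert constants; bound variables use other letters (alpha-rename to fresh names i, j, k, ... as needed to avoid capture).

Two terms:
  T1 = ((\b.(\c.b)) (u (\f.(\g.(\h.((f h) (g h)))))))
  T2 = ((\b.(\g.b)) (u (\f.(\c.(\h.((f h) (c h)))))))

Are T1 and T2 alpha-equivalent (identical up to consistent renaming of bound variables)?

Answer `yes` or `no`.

Term 1: ((\b.(\c.b)) (u (\f.(\g.(\h.((f h) (g h)))))))
Term 2: ((\b.(\g.b)) (u (\f.(\c.(\h.((f h) (c h)))))))
Alpha-equivalence: compare structure up to binder renaming.
Result: True

Answer: yes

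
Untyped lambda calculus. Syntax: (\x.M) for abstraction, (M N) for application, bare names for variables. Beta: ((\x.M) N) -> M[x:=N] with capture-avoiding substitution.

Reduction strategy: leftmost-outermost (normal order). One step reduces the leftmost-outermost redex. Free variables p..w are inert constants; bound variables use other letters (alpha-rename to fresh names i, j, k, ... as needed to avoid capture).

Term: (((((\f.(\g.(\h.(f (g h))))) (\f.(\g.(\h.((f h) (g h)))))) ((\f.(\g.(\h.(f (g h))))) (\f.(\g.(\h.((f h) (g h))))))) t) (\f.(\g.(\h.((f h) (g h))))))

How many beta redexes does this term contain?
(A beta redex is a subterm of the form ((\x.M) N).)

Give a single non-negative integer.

Answer: 2

Derivation:
Term: (((((\f.(\g.(\h.(f (g h))))) (\f.(\g.(\h.((f h) (g h)))))) ((\f.(\g.(\h.(f (g h))))) (\f.(\g.(\h.((f h) (g h))))))) t) (\f.(\g.(\h.((f h) (g h))))))
  Redex: ((\f.(\g.(\h.(f (g h))))) (\f.(\g.(\h.((f h) (g h))))))
  Redex: ((\f.(\g.(\h.(f (g h))))) (\f.(\g.(\h.((f h) (g h))))))
Total redexes: 2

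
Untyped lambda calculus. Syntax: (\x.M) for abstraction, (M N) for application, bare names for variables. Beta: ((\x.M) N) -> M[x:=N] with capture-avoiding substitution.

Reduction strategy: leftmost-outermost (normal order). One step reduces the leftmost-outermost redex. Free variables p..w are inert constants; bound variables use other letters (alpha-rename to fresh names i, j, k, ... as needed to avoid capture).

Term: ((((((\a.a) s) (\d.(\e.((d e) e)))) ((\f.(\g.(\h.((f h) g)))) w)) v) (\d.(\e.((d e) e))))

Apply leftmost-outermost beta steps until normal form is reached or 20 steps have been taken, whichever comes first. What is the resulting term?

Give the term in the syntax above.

Answer: ((((s (\d.(\e.((d e) e)))) (\g.(\h.((w h) g)))) v) (\d.(\e.((d e) e))))

Derivation:
Step 0: ((((((\a.a) s) (\d.(\e.((d e) e)))) ((\f.(\g.(\h.((f h) g)))) w)) v) (\d.(\e.((d e) e))))
Step 1: ((((s (\d.(\e.((d e) e)))) ((\f.(\g.(\h.((f h) g)))) w)) v) (\d.(\e.((d e) e))))
Step 2: ((((s (\d.(\e.((d e) e)))) (\g.(\h.((w h) g)))) v) (\d.(\e.((d e) e))))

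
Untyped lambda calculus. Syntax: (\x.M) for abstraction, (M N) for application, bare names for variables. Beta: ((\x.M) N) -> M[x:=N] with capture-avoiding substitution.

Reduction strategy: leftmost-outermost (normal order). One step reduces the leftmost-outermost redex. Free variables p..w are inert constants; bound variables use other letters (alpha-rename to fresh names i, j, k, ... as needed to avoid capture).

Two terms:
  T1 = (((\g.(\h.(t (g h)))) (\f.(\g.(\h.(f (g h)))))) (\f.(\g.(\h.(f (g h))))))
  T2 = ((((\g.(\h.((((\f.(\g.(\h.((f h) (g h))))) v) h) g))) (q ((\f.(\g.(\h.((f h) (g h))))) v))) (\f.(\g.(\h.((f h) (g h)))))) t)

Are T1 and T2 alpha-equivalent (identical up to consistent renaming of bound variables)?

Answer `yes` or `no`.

Term 1: (((\g.(\h.(t (g h)))) (\f.(\g.(\h.(f (g h)))))) (\f.(\g.(\h.(f (g h))))))
Term 2: ((((\g.(\h.((((\f.(\g.(\h.((f h) (g h))))) v) h) g))) (q ((\f.(\g.(\h.((f h) (g h))))) v))) (\f.(\g.(\h.((f h) (g h)))))) t)
Alpha-equivalence: compare structure up to binder renaming.
Result: False

Answer: no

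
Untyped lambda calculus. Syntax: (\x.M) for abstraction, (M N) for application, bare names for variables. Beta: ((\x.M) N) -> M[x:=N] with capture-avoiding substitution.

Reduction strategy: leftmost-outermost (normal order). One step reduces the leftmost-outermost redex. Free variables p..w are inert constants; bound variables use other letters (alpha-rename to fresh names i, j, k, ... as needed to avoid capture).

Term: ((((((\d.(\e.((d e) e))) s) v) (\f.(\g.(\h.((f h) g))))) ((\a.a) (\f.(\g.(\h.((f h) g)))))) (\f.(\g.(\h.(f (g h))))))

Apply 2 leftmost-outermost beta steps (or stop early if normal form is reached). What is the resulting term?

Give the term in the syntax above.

Answer: (((((s v) v) (\f.(\g.(\h.((f h) g))))) ((\a.a) (\f.(\g.(\h.((f h) g)))))) (\f.(\g.(\h.(f (g h))))))

Derivation:
Step 0: ((((((\d.(\e.((d e) e))) s) v) (\f.(\g.(\h.((f h) g))))) ((\a.a) (\f.(\g.(\h.((f h) g)))))) (\f.(\g.(\h.(f (g h))))))
Step 1: (((((\e.((s e) e)) v) (\f.(\g.(\h.((f h) g))))) ((\a.a) (\f.(\g.(\h.((f h) g)))))) (\f.(\g.(\h.(f (g h))))))
Step 2: (((((s v) v) (\f.(\g.(\h.((f h) g))))) ((\a.a) (\f.(\g.(\h.((f h) g)))))) (\f.(\g.(\h.(f (g h))))))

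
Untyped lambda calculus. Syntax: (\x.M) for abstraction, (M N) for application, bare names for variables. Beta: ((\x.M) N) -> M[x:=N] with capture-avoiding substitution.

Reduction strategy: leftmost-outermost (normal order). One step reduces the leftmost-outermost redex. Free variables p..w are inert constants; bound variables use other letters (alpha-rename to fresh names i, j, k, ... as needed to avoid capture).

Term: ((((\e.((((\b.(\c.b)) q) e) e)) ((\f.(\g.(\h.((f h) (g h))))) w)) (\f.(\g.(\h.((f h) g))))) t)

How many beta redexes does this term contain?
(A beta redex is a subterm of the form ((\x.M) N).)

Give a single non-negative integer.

Answer: 3

Derivation:
Term: ((((\e.((((\b.(\c.b)) q) e) e)) ((\f.(\g.(\h.((f h) (g h))))) w)) (\f.(\g.(\h.((f h) g))))) t)
  Redex: ((\e.((((\b.(\c.b)) q) e) e)) ((\f.(\g.(\h.((f h) (g h))))) w))
  Redex: ((\b.(\c.b)) q)
  Redex: ((\f.(\g.(\h.((f h) (g h))))) w)
Total redexes: 3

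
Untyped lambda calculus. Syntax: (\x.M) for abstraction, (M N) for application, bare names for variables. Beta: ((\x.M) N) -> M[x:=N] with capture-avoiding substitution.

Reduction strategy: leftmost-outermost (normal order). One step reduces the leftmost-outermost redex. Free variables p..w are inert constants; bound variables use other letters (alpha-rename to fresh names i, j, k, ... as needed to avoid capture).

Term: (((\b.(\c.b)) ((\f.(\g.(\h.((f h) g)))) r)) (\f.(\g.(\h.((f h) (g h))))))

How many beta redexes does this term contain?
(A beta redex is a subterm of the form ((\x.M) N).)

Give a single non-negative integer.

Term: (((\b.(\c.b)) ((\f.(\g.(\h.((f h) g)))) r)) (\f.(\g.(\h.((f h) (g h))))))
  Redex: ((\b.(\c.b)) ((\f.(\g.(\h.((f h) g)))) r))
  Redex: ((\f.(\g.(\h.((f h) g)))) r)
Total redexes: 2

Answer: 2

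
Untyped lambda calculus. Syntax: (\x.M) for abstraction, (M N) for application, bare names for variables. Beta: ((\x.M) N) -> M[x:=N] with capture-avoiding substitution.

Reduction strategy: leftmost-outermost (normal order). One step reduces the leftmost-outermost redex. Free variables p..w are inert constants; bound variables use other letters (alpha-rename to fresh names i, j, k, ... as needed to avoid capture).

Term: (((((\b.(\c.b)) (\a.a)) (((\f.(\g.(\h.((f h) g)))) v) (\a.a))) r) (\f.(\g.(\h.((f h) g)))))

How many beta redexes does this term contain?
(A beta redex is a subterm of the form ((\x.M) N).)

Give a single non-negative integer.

Answer: 2

Derivation:
Term: (((((\b.(\c.b)) (\a.a)) (((\f.(\g.(\h.((f h) g)))) v) (\a.a))) r) (\f.(\g.(\h.((f h) g)))))
  Redex: ((\b.(\c.b)) (\a.a))
  Redex: ((\f.(\g.(\h.((f h) g)))) v)
Total redexes: 2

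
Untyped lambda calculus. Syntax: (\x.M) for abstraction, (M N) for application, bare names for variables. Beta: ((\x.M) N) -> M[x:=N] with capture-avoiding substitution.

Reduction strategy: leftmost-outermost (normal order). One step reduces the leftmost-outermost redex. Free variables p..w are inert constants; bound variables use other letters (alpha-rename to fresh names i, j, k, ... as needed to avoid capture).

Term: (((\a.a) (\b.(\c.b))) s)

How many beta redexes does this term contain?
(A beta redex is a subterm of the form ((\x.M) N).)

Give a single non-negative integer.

Answer: 1

Derivation:
Term: (((\a.a) (\b.(\c.b))) s)
  Redex: ((\a.a) (\b.(\c.b)))
Total redexes: 1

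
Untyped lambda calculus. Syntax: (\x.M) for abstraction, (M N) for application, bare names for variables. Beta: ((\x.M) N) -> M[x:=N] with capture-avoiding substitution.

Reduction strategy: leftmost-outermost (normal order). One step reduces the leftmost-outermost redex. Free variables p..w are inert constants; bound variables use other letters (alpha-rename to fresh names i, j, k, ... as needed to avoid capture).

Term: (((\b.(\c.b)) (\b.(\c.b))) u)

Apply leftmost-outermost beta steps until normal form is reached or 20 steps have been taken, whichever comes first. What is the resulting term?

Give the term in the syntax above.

Step 0: (((\b.(\c.b)) (\b.(\c.b))) u)
Step 1: ((\c.(\b.(\c.b))) u)
Step 2: (\b.(\c.b))

Answer: (\b.(\c.b))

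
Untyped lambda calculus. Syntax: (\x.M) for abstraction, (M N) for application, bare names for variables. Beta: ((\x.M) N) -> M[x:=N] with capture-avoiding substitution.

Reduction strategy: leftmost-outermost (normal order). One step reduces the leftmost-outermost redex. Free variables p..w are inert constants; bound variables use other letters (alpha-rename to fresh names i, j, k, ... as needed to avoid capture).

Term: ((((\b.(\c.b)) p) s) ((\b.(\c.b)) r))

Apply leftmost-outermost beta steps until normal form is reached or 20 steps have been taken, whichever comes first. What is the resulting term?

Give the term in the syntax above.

Answer: (p (\c.r))

Derivation:
Step 0: ((((\b.(\c.b)) p) s) ((\b.(\c.b)) r))
Step 1: (((\c.p) s) ((\b.(\c.b)) r))
Step 2: (p ((\b.(\c.b)) r))
Step 3: (p (\c.r))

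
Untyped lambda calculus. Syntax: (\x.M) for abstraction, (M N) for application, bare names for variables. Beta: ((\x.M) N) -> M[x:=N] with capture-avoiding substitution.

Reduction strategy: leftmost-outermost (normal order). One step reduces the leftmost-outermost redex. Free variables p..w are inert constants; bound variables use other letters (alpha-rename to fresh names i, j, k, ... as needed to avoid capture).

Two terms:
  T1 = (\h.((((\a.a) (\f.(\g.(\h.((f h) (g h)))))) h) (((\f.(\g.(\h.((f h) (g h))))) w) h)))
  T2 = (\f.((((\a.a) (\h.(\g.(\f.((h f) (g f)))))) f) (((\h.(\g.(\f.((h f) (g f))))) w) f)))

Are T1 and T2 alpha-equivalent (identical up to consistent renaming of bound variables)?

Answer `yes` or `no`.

Term 1: (\h.((((\a.a) (\f.(\g.(\h.((f h) (g h)))))) h) (((\f.(\g.(\h.((f h) (g h))))) w) h)))
Term 2: (\f.((((\a.a) (\h.(\g.(\f.((h f) (g f)))))) f) (((\h.(\g.(\f.((h f) (g f))))) w) f)))
Alpha-equivalence: compare structure up to binder renaming.
Result: True

Answer: yes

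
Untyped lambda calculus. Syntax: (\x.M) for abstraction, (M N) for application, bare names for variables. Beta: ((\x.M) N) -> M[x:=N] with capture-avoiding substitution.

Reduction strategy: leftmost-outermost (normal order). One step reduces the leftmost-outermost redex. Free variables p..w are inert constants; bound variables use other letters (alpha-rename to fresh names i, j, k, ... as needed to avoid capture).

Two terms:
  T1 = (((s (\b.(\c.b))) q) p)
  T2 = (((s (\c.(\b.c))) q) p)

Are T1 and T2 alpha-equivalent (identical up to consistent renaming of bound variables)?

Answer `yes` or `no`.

Term 1: (((s (\b.(\c.b))) q) p)
Term 2: (((s (\c.(\b.c))) q) p)
Alpha-equivalence: compare structure up to binder renaming.
Result: True

Answer: yes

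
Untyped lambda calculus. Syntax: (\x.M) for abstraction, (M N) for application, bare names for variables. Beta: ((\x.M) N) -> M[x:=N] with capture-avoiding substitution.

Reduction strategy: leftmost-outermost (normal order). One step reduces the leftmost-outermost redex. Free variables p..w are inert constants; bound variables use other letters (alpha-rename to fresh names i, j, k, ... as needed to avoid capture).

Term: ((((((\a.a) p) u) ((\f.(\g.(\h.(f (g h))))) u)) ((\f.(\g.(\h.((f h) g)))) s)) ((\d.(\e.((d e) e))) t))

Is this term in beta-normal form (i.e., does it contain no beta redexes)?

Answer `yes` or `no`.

Term: ((((((\a.a) p) u) ((\f.(\g.(\h.(f (g h))))) u)) ((\f.(\g.(\h.((f h) g)))) s)) ((\d.(\e.((d e) e))) t))
Found 4 beta redex(es).

Answer: no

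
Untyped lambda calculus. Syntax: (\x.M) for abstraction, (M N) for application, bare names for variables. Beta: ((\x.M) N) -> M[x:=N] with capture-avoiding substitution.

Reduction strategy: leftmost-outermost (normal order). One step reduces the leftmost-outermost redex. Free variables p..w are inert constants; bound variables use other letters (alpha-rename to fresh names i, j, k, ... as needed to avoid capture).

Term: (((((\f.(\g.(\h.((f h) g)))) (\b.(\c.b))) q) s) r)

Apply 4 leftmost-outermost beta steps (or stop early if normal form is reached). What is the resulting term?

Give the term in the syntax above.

Answer: (((\c.s) q) r)

Derivation:
Step 0: (((((\f.(\g.(\h.((f h) g)))) (\b.(\c.b))) q) s) r)
Step 1: ((((\g.(\h.(((\b.(\c.b)) h) g))) q) s) r)
Step 2: (((\h.(((\b.(\c.b)) h) q)) s) r)
Step 3: ((((\b.(\c.b)) s) q) r)
Step 4: (((\c.s) q) r)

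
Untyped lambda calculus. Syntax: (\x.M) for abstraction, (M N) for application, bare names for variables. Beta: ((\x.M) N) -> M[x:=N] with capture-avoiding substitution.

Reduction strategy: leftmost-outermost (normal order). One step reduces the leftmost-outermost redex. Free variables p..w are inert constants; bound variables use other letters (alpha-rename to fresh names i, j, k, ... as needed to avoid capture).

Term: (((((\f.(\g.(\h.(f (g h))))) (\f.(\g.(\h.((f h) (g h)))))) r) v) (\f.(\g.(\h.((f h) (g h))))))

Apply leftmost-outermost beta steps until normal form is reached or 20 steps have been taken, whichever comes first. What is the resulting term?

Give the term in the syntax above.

Step 0: (((((\f.(\g.(\h.(f (g h))))) (\f.(\g.(\h.((f h) (g h)))))) r) v) (\f.(\g.(\h.((f h) (g h))))))
Step 1: ((((\g.(\h.((\f.(\g.(\h.((f h) (g h))))) (g h)))) r) v) (\f.(\g.(\h.((f h) (g h))))))
Step 2: (((\h.((\f.(\g.(\h.((f h) (g h))))) (r h))) v) (\f.(\g.(\h.((f h) (g h))))))
Step 3: (((\f.(\g.(\h.((f h) (g h))))) (r v)) (\f.(\g.(\h.((f h) (g h))))))
Step 4: ((\g.(\h.(((r v) h) (g h)))) (\f.(\g.(\h.((f h) (g h))))))
Step 5: (\h.(((r v) h) ((\f.(\g.(\h.((f h) (g h))))) h)))
Step 6: (\h.(((r v) h) (\g.(\i.((h i) (g i))))))

Answer: (\h.(((r v) h) (\g.(\i.((h i) (g i))))))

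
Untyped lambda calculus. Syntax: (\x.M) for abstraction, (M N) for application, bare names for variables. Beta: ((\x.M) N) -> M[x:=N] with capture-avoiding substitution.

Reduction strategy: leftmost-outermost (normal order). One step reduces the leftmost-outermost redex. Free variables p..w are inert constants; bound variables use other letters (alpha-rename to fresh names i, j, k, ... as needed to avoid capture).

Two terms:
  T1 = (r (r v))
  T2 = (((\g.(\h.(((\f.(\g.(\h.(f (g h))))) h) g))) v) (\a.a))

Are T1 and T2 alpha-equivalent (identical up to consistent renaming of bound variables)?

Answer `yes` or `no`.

Answer: no

Derivation:
Term 1: (r (r v))
Term 2: (((\g.(\h.(((\f.(\g.(\h.(f (g h))))) h) g))) v) (\a.a))
Alpha-equivalence: compare structure up to binder renaming.
Result: False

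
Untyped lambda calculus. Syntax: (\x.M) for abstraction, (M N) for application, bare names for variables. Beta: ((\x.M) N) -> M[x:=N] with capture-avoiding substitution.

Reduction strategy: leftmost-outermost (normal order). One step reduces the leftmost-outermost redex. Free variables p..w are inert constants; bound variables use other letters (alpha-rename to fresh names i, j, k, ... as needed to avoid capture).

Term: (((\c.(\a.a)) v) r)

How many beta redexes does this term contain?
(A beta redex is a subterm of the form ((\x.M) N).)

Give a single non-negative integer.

Answer: 1

Derivation:
Term: (((\c.(\a.a)) v) r)
  Redex: ((\c.(\a.a)) v)
Total redexes: 1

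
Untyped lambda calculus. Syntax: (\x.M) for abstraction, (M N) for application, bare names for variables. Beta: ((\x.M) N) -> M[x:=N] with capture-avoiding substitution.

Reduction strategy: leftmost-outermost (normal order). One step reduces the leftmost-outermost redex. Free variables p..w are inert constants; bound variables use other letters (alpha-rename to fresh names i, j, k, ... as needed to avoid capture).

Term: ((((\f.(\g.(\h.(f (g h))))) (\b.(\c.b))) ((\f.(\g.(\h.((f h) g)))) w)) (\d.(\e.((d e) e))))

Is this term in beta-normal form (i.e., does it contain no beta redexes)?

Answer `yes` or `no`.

Term: ((((\f.(\g.(\h.(f (g h))))) (\b.(\c.b))) ((\f.(\g.(\h.((f h) g)))) w)) (\d.(\e.((d e) e))))
Found 2 beta redex(es).

Answer: no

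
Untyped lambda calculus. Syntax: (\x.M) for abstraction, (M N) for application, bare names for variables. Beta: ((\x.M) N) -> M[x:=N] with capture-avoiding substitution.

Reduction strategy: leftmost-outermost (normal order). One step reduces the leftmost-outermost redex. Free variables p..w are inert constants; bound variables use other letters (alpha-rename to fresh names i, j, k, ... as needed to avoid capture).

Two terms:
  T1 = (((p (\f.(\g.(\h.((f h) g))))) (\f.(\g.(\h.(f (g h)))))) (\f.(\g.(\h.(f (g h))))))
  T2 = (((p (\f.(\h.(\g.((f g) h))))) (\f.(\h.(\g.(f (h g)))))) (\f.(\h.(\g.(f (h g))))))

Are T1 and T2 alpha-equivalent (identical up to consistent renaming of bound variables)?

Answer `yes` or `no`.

Answer: yes

Derivation:
Term 1: (((p (\f.(\g.(\h.((f h) g))))) (\f.(\g.(\h.(f (g h)))))) (\f.(\g.(\h.(f (g h))))))
Term 2: (((p (\f.(\h.(\g.((f g) h))))) (\f.(\h.(\g.(f (h g)))))) (\f.(\h.(\g.(f (h g))))))
Alpha-equivalence: compare structure up to binder renaming.
Result: True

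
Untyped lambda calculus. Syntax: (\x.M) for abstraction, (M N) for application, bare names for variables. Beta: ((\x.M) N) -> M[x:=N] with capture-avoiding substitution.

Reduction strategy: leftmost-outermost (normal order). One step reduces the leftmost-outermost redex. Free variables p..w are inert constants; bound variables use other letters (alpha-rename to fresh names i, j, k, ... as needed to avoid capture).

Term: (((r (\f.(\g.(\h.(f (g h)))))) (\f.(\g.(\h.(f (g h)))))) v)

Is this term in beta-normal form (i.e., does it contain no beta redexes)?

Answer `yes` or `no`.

Term: (((r (\f.(\g.(\h.(f (g h)))))) (\f.(\g.(\h.(f (g h)))))) v)
No beta redexes found.

Answer: yes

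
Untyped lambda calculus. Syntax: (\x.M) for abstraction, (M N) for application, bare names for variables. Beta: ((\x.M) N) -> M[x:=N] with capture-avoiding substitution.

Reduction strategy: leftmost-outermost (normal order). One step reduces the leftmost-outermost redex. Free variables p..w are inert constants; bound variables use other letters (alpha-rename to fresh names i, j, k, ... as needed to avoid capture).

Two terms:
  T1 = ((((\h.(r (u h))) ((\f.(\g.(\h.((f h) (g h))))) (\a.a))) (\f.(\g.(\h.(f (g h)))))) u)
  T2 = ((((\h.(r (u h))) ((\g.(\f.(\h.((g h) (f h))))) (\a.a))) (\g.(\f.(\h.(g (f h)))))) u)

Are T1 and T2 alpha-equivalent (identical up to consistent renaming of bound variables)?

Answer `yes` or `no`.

Answer: yes

Derivation:
Term 1: ((((\h.(r (u h))) ((\f.(\g.(\h.((f h) (g h))))) (\a.a))) (\f.(\g.(\h.(f (g h)))))) u)
Term 2: ((((\h.(r (u h))) ((\g.(\f.(\h.((g h) (f h))))) (\a.a))) (\g.(\f.(\h.(g (f h)))))) u)
Alpha-equivalence: compare structure up to binder renaming.
Result: True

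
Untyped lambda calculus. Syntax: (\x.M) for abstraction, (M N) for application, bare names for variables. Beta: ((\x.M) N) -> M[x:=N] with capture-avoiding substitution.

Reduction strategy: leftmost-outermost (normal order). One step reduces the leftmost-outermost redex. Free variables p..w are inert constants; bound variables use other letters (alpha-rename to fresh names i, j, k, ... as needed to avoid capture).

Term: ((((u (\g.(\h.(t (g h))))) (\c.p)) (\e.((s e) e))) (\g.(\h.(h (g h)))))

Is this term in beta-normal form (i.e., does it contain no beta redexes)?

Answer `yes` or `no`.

Term: ((((u (\g.(\h.(t (g h))))) (\c.p)) (\e.((s e) e))) (\g.(\h.(h (g h)))))
No beta redexes found.

Answer: yes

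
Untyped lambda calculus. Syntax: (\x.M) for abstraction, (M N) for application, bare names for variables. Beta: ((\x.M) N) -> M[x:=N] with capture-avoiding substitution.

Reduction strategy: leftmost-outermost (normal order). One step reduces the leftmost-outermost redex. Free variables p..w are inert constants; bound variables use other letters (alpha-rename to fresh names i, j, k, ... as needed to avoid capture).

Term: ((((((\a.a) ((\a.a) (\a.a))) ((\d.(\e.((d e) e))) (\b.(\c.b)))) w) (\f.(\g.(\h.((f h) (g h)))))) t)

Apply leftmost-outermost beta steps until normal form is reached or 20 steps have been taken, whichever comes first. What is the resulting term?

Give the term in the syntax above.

Answer: ((w (\f.(\g.(\h.((f h) (g h)))))) t)

Derivation:
Step 0: ((((((\a.a) ((\a.a) (\a.a))) ((\d.(\e.((d e) e))) (\b.(\c.b)))) w) (\f.(\g.(\h.((f h) (g h)))))) t)
Step 1: ((((((\a.a) (\a.a)) ((\d.(\e.((d e) e))) (\b.(\c.b)))) w) (\f.(\g.(\h.((f h) (g h)))))) t)
Step 2: (((((\a.a) ((\d.(\e.((d e) e))) (\b.(\c.b)))) w) (\f.(\g.(\h.((f h) (g h)))))) t)
Step 3: (((((\d.(\e.((d e) e))) (\b.(\c.b))) w) (\f.(\g.(\h.((f h) (g h)))))) t)
Step 4: ((((\e.(((\b.(\c.b)) e) e)) w) (\f.(\g.(\h.((f h) (g h)))))) t)
Step 5: (((((\b.(\c.b)) w) w) (\f.(\g.(\h.((f h) (g h)))))) t)
Step 6: ((((\c.w) w) (\f.(\g.(\h.((f h) (g h)))))) t)
Step 7: ((w (\f.(\g.(\h.((f h) (g h)))))) t)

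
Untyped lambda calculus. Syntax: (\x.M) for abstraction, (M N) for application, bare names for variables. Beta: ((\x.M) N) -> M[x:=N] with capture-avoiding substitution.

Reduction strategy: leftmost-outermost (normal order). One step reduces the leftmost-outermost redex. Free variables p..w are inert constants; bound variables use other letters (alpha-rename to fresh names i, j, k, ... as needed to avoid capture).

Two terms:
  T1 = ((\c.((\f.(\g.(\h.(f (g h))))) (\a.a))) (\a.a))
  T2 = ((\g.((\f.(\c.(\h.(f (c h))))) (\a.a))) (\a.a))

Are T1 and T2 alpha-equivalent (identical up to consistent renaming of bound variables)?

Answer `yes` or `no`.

Answer: yes

Derivation:
Term 1: ((\c.((\f.(\g.(\h.(f (g h))))) (\a.a))) (\a.a))
Term 2: ((\g.((\f.(\c.(\h.(f (c h))))) (\a.a))) (\a.a))
Alpha-equivalence: compare structure up to binder renaming.
Result: True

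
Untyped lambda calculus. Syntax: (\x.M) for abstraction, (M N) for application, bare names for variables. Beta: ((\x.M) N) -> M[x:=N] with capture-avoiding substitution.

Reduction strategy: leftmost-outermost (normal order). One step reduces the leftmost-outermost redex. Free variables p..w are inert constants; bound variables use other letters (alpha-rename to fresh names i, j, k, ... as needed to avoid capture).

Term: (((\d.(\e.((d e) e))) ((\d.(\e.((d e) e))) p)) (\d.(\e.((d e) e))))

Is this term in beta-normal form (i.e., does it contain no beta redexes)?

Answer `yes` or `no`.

Term: (((\d.(\e.((d e) e))) ((\d.(\e.((d e) e))) p)) (\d.(\e.((d e) e))))
Found 2 beta redex(es).

Answer: no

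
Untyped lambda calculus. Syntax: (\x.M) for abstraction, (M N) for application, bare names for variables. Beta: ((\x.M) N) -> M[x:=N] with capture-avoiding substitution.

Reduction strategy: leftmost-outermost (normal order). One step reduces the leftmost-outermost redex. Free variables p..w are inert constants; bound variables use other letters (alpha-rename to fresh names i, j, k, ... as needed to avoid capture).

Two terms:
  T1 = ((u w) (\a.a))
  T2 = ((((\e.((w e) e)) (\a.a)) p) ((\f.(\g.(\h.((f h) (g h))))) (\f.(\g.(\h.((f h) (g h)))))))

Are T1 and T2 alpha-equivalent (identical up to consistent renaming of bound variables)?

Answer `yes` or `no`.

Term 1: ((u w) (\a.a))
Term 2: ((((\e.((w e) e)) (\a.a)) p) ((\f.(\g.(\h.((f h) (g h))))) (\f.(\g.(\h.((f h) (g h)))))))
Alpha-equivalence: compare structure up to binder renaming.
Result: False

Answer: no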